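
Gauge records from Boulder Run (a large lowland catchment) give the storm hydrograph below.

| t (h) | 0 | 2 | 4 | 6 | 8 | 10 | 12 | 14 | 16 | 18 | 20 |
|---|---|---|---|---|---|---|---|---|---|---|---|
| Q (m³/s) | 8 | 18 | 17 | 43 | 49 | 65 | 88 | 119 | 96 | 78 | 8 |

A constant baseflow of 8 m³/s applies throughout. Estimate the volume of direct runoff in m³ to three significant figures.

Direct-runoff ordinates (Q − Q_b): 0.0, 10.0, 9.0, 35.0, 41.0, 57.0, 80.0, 111.0, 88.0, 70.0, 0.0 m³/s.
ΣQ_DR = 501.0 m³/s.
With Δt = 2 h = 7200 s, V = ΣQ_DR · Δt = 501.0 × 7200 = 3.61 × 10^6 m³.

V ≈ 3.61 × 10^6 m³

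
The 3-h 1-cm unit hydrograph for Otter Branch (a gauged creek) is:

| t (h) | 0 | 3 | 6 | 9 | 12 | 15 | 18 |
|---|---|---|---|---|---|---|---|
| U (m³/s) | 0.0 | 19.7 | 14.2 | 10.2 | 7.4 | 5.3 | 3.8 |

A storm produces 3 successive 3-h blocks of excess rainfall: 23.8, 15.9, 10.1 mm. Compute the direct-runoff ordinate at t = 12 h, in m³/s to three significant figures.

By discrete convolution, Q_j = Σ (P_i / 10 mm) · U_{j−i}.
At t = 12 h (j=4): Q = (23.8/10)·7.4 + (15.9/10)·10.2 + (10.1/10)·14.2 = 48.2 m³/s.

Q ≈ 48.2 m³/s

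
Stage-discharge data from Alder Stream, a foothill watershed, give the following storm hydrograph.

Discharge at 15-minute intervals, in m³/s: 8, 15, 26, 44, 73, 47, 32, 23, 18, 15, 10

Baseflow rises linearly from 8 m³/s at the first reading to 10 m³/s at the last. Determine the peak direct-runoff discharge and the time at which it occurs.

Subtracting baseflow gives direct-runoff ordinates: 0.00, 6.80, 17.60, 35.40, 64.20, 38.00, 22.80, 13.60, 8.40, 5.20, 0.00 m³/s.
The maximum is 64.20 m³/s, occurring at the reading for t = 1 h.

Q_p = 64.20 m³/s at t = 1 h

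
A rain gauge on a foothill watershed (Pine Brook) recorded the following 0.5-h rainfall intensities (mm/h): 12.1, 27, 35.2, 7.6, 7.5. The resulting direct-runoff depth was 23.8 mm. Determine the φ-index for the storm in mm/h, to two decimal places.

Only the 3 blocks with intensity above φ contribute runoff: 12.1, 27, 35.2 mm/h.
Σ(I−φ)·Δt = d  ⇒  (12.1+27+35.2 − 3φ)·0.5 = 23.8
φ = (74.30 − 23.8/0.5) / 3 = 8.90 mm/h.

φ ≈ 8.90 mm/h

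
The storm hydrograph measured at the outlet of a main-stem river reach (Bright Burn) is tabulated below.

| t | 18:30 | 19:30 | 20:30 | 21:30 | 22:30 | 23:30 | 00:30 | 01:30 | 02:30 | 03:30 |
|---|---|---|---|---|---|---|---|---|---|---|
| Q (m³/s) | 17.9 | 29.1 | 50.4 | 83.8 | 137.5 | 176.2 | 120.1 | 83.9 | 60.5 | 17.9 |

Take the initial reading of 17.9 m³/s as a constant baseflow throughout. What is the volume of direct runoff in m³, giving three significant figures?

Direct-runoff ordinates (Q − Q_b): 0.0, 11.2, 32.5, 65.9, 119.6, 158.3, 102.2, 66.0, 42.6, 0.0 m³/s.
ΣQ_DR = 598.3 m³/s.
With Δt = 1 h = 3600 s, V = ΣQ_DR · Δt = 598.3 × 3600 = 2.15 × 10^6 m³.

V ≈ 2.15 × 10^6 m³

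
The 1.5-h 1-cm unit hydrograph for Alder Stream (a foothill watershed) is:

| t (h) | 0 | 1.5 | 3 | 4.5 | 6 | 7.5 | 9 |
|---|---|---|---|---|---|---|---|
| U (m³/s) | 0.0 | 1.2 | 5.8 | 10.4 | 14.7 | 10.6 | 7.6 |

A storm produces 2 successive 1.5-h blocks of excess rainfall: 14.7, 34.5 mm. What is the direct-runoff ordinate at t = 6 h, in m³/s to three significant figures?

Q ≈ 57.5 m³/s

By discrete convolution, Q_j = Σ (P_i / 10 mm) · U_{j−i}.
At t = 6 h (j=4): Q = (14.7/10)·14.7 + (34.5/10)·10.4 = 57.5 m³/s.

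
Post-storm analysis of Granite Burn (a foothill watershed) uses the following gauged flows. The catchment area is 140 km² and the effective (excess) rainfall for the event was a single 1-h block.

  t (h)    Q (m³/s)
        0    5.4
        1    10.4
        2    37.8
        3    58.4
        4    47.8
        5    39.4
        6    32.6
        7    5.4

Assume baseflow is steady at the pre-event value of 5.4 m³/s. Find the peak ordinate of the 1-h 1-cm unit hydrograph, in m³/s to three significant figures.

U_p ≈ 106 m³/s

Direct runoff: 0.0, 5.0, 32.4, 53.0, 42.4, 34.0, 27.2, 0.0 m³/s; ΣQ_DR = 194.0 m³/s, peak = 53.0 m³/s.
Runoff depth d = ΣQ_DR·Δt / A = 194.0 × 3600 / (140 km²) = 4.989 mm.
The 1-cm UH is the DRH scaled by (10 mm)/d, so U_p = 53.0 × 10/4.989 = 106 m³/s.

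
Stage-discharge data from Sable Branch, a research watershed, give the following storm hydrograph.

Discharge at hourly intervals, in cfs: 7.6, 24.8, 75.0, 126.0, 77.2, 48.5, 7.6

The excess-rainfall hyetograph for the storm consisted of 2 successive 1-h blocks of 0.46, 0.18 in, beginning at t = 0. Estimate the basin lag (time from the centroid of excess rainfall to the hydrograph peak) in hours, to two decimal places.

Centroid of excess rainfall: t_c = Σ P_i·t̄_i / ΣP_i = 0.7812 h (block centres at 0.5, 1.5 h).
Hydrograph peak occurs at t = 3 h, so basin lag t_L = 3 − 0.7812 = 2.22 h.

t_L ≈ 2.22 h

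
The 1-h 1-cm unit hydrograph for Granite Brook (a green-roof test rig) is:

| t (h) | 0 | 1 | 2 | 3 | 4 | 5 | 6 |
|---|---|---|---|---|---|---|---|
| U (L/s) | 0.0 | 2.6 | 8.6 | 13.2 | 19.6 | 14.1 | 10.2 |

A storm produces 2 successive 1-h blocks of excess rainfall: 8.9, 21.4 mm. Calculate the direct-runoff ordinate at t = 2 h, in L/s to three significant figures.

By discrete convolution, Q_j = Σ (P_i / 10 mm) · U_{j−i}.
At t = 2 h (j=2): Q = (8.9/10)·8.6 + (21.4/10)·2.6 = 13.2 L/s.

Q ≈ 13.2 L/s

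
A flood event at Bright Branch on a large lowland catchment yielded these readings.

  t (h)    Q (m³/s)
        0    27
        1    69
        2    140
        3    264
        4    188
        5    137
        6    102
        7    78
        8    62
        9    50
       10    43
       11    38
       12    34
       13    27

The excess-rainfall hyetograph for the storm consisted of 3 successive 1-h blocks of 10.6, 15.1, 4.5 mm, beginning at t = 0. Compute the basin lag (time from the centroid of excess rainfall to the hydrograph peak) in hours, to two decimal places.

t_L ≈ 1.70 h

Centroid of excess rainfall: t_c = Σ P_i·t̄_i / ΣP_i = 1.2980 h (block centres at 0.5, 1.5, 2.5 h).
Hydrograph peak occurs at t = 3 h, so basin lag t_L = 3 − 1.2980 = 1.70 h.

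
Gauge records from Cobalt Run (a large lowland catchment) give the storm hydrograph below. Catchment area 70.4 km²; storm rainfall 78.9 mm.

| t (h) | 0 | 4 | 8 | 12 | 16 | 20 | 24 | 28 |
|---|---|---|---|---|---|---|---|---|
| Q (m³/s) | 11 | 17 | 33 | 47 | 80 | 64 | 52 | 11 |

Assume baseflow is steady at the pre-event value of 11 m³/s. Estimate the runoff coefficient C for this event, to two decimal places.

C ≈ 0.59

ΣQ_DR = 227.0 m³/s; V = ΣQ_DR·Δt = 3.269 × 10^6 m³.
Runoff depth d = V / A = 46.43 mm.
C = d / P = 46.43 / 78.9 = 0.59.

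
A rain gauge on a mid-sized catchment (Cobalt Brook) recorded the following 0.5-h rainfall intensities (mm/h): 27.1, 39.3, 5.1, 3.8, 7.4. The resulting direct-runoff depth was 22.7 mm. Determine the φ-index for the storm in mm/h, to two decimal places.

Only the 2 blocks with intensity above φ contribute runoff: 27.1, 39.3 mm/h.
Σ(I−φ)·Δt = d  ⇒  (27.1+39.3 − 2φ)·0.5 = 22.7
φ = (66.40 − 22.7/0.5) / 2 = 10.50 mm/h.

φ ≈ 10.50 mm/h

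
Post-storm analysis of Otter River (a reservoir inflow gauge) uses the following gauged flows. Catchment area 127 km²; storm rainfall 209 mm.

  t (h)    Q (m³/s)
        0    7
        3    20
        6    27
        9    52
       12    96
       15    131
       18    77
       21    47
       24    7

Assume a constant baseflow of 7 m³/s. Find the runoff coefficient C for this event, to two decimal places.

ΣQ_DR = 401.0 m³/s; V = ΣQ_DR·Δt = 4.331 × 10^6 m³.
Runoff depth d = V / A = 34.10 mm.
C = d / P = 34.10 / 209 = 0.16.

C ≈ 0.16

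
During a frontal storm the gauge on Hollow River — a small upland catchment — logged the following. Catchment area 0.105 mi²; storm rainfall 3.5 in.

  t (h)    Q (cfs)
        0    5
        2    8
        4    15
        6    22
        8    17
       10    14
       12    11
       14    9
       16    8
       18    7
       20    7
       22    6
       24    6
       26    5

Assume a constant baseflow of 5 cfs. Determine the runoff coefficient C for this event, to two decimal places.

ΣQ_DR = 70.00 cfs; V = ΣQ_DR·Δt = 5.040 × 10^5 ft³.
Runoff depth d = V / A = 2.066 in.
C = d / P = 2.066 / 3.5 = 0.59.

C ≈ 0.59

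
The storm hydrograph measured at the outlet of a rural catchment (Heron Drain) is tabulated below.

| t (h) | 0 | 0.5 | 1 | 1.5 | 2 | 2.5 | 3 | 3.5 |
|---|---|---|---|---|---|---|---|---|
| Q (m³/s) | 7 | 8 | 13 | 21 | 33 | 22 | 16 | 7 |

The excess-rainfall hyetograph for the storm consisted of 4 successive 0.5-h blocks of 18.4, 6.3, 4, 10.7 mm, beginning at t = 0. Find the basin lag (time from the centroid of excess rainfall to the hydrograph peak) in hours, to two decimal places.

Centroid of excess rainfall: t_c = Σ P_i·t̄_i / ΣP_i = 0.8388 h (block centres at 0.25, 0.75, 1.25, 1.75 h).
Hydrograph peak occurs at t = 2 h, so basin lag t_L = 2 − 0.8388 = 1.16 h.

t_L ≈ 1.16 h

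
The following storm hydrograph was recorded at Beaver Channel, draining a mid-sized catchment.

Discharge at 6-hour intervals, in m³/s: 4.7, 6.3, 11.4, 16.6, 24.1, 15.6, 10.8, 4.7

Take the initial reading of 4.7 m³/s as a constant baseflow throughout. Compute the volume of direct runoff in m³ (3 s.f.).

Direct-runoff ordinates (Q − Q_b): 0.0, 1.6, 6.7, 11.9, 19.4, 10.9, 6.1, 0.0 m³/s.
ΣQ_DR = 56.60 m³/s.
With Δt = 6 h = 21600 s, V = ΣQ_DR · Δt = 56.60 × 21600 = 1.22 × 10^6 m³.

V ≈ 1.22 × 10^6 m³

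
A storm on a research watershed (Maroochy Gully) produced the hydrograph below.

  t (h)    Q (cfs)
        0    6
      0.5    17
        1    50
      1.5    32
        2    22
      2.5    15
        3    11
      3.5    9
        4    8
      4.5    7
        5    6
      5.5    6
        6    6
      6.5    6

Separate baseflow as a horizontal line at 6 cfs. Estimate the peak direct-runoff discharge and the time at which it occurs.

Q_p = 44.0 cfs at t = 1 h

Subtracting baseflow gives direct-runoff ordinates: 0.0, 11.0, 44.0, 26.0, 16.0, 9.0, 5.0, 3.0, 2.0, 1.0, 0.0, 0.0, 0.0, 0.0 cfs.
The maximum is 44.0 cfs, occurring at the reading for t = 1 h.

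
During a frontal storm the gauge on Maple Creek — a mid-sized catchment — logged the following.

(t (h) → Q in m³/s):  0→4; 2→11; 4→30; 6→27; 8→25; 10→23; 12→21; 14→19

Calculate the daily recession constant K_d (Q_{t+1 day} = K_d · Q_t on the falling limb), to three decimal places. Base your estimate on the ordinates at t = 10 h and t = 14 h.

K_d ≈ 0.318

Between t = 10 h and t = 14 h the flow falls from 23 to 19 m³/s over 2×2 h = 4 h.
Per-interval ratio K = (19/23)^(1/2) = 0.9089; K_d = K^(24/2) = 0.318.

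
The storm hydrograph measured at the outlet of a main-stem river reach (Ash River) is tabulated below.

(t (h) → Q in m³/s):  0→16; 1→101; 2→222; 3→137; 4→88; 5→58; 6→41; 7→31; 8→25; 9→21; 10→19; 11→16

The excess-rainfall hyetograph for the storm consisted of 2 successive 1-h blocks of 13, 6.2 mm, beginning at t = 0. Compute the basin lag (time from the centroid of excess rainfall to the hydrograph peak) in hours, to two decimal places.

Centroid of excess rainfall: t_c = Σ P_i·t̄_i / ΣP_i = 0.8229 h (block centres at 0.5, 1.5 h).
Hydrograph peak occurs at t = 2 h, so basin lag t_L = 2 − 0.8229 = 1.18 h.

t_L ≈ 1.18 h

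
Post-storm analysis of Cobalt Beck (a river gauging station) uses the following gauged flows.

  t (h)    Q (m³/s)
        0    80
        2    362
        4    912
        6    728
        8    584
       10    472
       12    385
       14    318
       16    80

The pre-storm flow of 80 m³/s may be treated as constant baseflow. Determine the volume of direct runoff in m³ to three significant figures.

Direct-runoff ordinates (Q − Q_b): 0.0, 282.0, 832.0, 648.0, 504.0, 392.0, 305.0, 238.0, 0.0 m³/s.
ΣQ_DR = 3201 m³/s.
With Δt = 2 h = 7200 s, V = ΣQ_DR · Δt = 3201 × 7200 = 2.30 × 10^7 m³.

V ≈ 2.30 × 10^7 m³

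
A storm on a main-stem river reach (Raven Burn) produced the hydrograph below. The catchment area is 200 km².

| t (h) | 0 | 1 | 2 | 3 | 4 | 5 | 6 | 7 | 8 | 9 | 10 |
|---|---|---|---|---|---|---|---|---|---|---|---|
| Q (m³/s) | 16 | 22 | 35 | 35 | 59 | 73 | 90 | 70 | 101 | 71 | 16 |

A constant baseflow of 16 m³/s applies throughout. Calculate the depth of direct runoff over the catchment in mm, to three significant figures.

Direct runoff: 0.0, 6.0, 19.0, 19.0, 43.0, 57.0, 74.0, 54.0, 85.0, 55.0, 0.0 m³/s; ΣQ_DR = 412.0 m³/s.
V = ΣQ_DR · Δt = 412.0 × 3600 s = 1.483 × 10^6 m³.
Over A = 200 km², depth = V / A = 7.42 mm.

d ≈ 7.42 mm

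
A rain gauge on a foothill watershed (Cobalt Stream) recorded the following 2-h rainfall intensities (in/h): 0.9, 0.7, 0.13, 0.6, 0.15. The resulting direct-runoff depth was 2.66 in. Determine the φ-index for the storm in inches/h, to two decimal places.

Only the 3 blocks with intensity above φ contribute runoff: 0.9, 0.7, 0.6 in/h.
Σ(I−φ)·Δt = d  ⇒  (0.9+0.7+0.6 − 3φ)·2 = 2.66
φ = (2.200 − 2.66/2) / 3 = 0.29 in/h.

φ ≈ 0.29 in/h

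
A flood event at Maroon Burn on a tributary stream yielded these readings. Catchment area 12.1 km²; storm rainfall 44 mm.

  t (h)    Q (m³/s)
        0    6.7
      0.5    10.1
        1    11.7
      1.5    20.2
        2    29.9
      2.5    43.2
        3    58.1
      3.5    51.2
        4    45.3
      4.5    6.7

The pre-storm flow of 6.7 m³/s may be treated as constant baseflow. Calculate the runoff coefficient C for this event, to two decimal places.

C ≈ 0.73

ΣQ_DR = 216.1 m³/s; V = ΣQ_DR·Δt = 3.890 × 10^5 m³.
Runoff depth d = V / A = 32.15 mm.
C = d / P = 32.15 / 44 = 0.73.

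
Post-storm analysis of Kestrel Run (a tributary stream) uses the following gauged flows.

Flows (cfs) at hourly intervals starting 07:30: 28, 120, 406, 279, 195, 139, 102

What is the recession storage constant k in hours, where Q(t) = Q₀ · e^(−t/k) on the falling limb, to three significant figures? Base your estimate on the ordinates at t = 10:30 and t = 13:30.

k ≈ 2.98 h

On the falling limb, Q drops from 279 to 102 cfs between t = 10:30 and t = 13:30 (Δt = 3 h).
k = −Δt / ln(Q₂/Q₁) = −3 / ln(102/279) = 2.98 h.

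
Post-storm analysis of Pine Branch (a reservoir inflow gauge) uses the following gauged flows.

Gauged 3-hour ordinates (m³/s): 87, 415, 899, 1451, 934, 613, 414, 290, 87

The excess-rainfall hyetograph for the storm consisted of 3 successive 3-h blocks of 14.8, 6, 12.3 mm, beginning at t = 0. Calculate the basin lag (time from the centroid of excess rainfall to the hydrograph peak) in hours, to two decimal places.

t_L ≈ 4.73 h

Centroid of excess rainfall: t_c = Σ P_i·t̄_i / ΣP_i = 4.2734 h (block centres at 1.5, 4.5, 7.5 h).
Hydrograph peak occurs at t = 9 h, so basin lag t_L = 9 − 4.2734 = 4.73 h.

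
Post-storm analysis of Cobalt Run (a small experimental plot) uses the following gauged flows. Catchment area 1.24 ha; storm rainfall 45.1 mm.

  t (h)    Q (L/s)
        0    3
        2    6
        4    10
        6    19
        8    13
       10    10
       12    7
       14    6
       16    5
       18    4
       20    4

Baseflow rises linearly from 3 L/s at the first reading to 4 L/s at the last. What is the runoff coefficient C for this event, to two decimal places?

C ≈ 0.62

ΣQ_DR = 48.50 L/s; V = ΣQ_DR·Δt = 3.492 × 10^5 L.
Runoff depth d = V / A = 28.16 mm.
C = d / P = 28.16 / 45.1 = 0.62.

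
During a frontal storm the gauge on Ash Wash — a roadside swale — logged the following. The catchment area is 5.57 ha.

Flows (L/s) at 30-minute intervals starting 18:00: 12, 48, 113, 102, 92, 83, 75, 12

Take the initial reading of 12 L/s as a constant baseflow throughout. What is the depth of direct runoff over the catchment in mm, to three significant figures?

d ≈ 14.3 mm

Direct runoff: 0.0, 36.0, 101.0, 90.0, 80.0, 71.0, 63.0, 0.0 L/s; ΣQ_DR = 441.0 L/s.
V = ΣQ_DR · Δt = 441.0 × 1800 s = 7.938 × 10^5 L.
Over A = 5.57 ha, depth = V / A = 14.3 mm.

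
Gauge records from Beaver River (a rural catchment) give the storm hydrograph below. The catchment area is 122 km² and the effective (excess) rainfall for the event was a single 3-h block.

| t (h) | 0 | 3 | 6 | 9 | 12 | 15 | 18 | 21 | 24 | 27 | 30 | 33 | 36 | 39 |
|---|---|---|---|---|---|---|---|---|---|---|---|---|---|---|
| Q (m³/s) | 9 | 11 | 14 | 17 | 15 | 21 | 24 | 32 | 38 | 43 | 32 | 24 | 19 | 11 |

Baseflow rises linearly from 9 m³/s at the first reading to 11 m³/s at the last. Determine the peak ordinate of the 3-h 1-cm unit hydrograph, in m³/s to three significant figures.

Direct runoff: 0.00, 1.85, 4.69, 7.54, 5.38, 11.23, 14.08, 21.92, 27.77, 32.62, 21.46, 13.31, 8.15, 0.00 m³/s; ΣQ_DR = 170.0 m³/s, peak = 32.62 m³/s.
Runoff depth d = ΣQ_DR·Δt / A = 170.0 × 10800 / (122 km²) = 15.05 mm.
The 1-cm UH is the DRH scaled by (10 mm)/d, so U_p = 32.62 × 10/15.05 = 21.7 m³/s.

U_p ≈ 21.7 m³/s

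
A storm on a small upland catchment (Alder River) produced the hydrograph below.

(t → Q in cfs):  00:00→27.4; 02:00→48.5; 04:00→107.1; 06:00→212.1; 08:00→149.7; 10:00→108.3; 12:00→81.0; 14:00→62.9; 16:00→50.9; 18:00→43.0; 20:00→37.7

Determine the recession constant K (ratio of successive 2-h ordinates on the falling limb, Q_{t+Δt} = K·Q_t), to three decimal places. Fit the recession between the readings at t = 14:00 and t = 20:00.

Using the recession-limb readings at t = 14:00 and t = 20:00: Q falls from 62.9 to 37.7 cfs over 3 intervals.
K = (Q₂/Q₁)^(1/3) = (37.7/62.9)^(1/3) = 0.843.

K ≈ 0.843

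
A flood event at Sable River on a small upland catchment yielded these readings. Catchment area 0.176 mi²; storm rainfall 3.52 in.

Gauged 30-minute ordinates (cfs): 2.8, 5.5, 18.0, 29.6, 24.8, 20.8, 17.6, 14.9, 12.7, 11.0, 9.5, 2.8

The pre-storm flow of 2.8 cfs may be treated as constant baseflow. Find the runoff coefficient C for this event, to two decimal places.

C ≈ 0.17

ΣQ_DR = 136.4 cfs; V = ΣQ_DR·Δt = 2.455 × 10^5 ft³.
Runoff depth d = V / A = 0.6005 in.
C = d / P = 0.6005 / 3.52 = 0.17.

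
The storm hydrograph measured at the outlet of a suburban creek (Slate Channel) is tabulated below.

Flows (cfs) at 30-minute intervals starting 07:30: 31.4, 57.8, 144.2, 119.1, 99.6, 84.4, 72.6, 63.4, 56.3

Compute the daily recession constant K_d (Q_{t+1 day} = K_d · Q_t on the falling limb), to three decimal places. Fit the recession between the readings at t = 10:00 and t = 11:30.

K_d ≈ 0.002

Between t = 10:00 and t = 11:30 the flow falls from 84.4 to 56.3 cfs over 3×0.5 h = 1.5 h.
Per-interval ratio K = (56.3/84.4)^(1/3) = 0.8738; K_d = K^(24/0.5) = 0.002.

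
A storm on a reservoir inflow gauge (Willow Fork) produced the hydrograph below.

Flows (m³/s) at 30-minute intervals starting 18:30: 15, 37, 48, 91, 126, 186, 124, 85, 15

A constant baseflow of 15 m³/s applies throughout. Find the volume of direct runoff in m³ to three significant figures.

V ≈ 1.07 × 10^6 m³

Direct-runoff ordinates (Q − Q_b): 0.0, 22.0, 33.0, 76.0, 111.0, 171.0, 109.0, 70.0, 0.0 m³/s.
ΣQ_DR = 592.0 m³/s.
With Δt = 0.5 h = 1800 s, V = ΣQ_DR · Δt = 592.0 × 1800 = 1.07 × 10^6 m³.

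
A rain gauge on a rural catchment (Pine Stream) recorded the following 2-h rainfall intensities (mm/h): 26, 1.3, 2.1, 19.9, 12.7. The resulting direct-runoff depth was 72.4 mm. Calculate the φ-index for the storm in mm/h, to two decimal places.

Only the 3 blocks with intensity above φ contribute runoff: 26, 19.9, 12.7 mm/h.
Σ(I−φ)·Δt = d  ⇒  (26+19.9+12.7 − 3φ)·2 = 72.4
φ = (58.60 − 72.4/2) / 3 = 7.47 mm/h.

φ ≈ 7.47 mm/h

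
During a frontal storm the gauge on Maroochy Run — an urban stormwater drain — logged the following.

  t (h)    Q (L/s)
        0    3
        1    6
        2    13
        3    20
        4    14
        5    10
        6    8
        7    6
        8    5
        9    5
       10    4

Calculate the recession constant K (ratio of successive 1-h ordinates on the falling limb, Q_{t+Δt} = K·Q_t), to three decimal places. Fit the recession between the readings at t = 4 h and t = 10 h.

K ≈ 0.812

Using the recession-limb readings at t = 4 h and t = 10 h: Q falls from 14 to 4 L/s over 6 intervals.
K = (Q₂/Q₁)^(1/6) = (4/14)^(1/6) = 0.812.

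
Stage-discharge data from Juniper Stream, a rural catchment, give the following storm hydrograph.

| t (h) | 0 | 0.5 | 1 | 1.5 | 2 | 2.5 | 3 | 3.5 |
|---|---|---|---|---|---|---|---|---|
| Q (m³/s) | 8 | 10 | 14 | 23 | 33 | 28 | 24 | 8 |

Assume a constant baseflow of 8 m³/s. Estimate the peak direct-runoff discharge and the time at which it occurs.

Subtracting baseflow gives direct-runoff ordinates: 0.0, 2.0, 6.0, 15.0, 25.0, 20.0, 16.0, 0.0 m³/s.
The maximum is 25.0 m³/s, occurring at the reading for t = 2 h.

Q_p = 25.0 m³/s at t = 2 h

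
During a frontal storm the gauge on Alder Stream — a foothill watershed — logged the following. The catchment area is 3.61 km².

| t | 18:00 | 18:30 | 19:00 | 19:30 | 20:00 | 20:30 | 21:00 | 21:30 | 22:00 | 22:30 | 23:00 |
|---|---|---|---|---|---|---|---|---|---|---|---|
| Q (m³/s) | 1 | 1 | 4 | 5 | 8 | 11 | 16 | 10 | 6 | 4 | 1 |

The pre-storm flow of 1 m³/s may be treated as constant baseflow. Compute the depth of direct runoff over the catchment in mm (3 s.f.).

d ≈ 27.9 mm

Direct runoff: 0.0, 0.0, 3.0, 4.0, 7.0, 10.0, 15.0, 9.0, 5.0, 3.0, 0.0 m³/s; ΣQ_DR = 56.00 m³/s.
V = ΣQ_DR · Δt = 56.00 × 1800 s = 1.008 × 10^5 m³.
Over A = 3.61 km², depth = V / A = 27.9 mm.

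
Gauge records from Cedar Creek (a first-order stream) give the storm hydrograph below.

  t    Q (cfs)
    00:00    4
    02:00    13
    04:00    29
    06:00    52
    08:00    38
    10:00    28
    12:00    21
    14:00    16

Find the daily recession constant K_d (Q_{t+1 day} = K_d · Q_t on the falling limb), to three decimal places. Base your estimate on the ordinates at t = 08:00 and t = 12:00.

K_d ≈ 0.028

Between t = 08:00 and t = 12:00 the flow falls from 38 to 21 cfs over 2×2 h = 4 h.
Per-interval ratio K = (21/38)^(1/2) = 0.7434; K_d = K^(24/2) = 0.028.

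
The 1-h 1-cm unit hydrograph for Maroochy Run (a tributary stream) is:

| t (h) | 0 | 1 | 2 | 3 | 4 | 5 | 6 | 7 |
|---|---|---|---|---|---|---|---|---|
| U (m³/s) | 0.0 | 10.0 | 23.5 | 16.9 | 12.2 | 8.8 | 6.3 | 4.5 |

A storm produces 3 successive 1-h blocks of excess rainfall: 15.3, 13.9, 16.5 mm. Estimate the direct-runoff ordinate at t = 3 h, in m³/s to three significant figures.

By discrete convolution, Q_j = Σ (P_i / 10 mm) · U_{j−i}.
At t = 3 h (j=3): Q = (15.3/10)·16.9 + (13.9/10)·23.5 + (16.5/10)·10.0 = 75.0 m³/s.

Q ≈ 75.0 m³/s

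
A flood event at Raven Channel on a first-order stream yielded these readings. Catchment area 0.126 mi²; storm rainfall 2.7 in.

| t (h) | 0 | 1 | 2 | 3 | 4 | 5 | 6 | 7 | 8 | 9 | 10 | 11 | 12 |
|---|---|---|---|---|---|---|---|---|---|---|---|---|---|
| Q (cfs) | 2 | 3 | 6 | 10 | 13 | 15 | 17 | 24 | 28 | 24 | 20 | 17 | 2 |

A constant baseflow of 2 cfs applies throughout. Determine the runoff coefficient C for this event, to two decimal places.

ΣQ_DR = 155.0 cfs; V = ΣQ_DR·Δt = 5.580 × 10^5 ft³.
Runoff depth d = V / A = 1.906 in.
C = d / P = 1.906 / 2.7 = 0.71.

C ≈ 0.71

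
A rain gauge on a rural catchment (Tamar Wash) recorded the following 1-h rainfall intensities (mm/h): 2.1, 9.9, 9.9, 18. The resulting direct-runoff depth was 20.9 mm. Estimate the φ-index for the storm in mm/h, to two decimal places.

φ ≈ 5.63 mm/h

Only the 3 blocks with intensity above φ contribute runoff: 9.9, 9.9, 18 mm/h.
Σ(I−φ)·Δt = d  ⇒  (9.9+9.9+18 − 3φ)·1 = 20.9
φ = (37.80 − 20.9/1) / 3 = 5.63 mm/h.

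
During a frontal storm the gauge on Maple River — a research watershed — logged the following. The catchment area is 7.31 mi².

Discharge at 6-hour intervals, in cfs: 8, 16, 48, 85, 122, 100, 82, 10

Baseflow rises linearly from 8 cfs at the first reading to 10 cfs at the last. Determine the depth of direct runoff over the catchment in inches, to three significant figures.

d ≈ 0.507 in

Direct runoff: 0.00, 7.71, 39.43, 76.14, 112.86, 90.57, 72.29, 0.00 cfs; ΣQ_DR = 399.0 cfs.
V = ΣQ_DR · Δt = 399.0 × 21600 s = 8.618 × 10^6 ft³.
Over A = 7.31 mi², depth = V / A = 0.507 in.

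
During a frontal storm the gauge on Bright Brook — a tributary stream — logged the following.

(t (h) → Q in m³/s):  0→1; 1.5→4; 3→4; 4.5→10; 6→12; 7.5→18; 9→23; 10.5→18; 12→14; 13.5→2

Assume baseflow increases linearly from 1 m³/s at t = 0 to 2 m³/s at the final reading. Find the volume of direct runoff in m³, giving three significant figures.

Direct-runoff ordinates (Q − Q_b): 0.00, 2.89, 2.78, 8.67, 10.56, 16.44, 21.33, 16.22, 12.11, 0.00 m³/s.
ΣQ_DR = 91.00 m³/s.
With Δt = 1.5 h = 5400 s, V = ΣQ_DR · Δt = 91.00 × 5400 = 4.91 × 10^5 m³.

V ≈ 4.91 × 10^5 m³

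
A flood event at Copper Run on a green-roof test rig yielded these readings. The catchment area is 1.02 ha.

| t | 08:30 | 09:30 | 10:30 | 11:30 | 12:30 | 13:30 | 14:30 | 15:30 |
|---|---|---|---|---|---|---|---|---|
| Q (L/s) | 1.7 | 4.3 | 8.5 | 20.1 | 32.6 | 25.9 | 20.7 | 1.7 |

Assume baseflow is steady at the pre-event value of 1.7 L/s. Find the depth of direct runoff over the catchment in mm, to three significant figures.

Direct runoff: 0.0, 2.6, 6.8, 18.4, 30.9, 24.2, 19.0, 0.0 L/s; ΣQ_DR = 101.9 L/s.
V = ΣQ_DR · Δt = 101.9 × 3600 s = 3.668 × 10^5 L.
Over A = 1.02 ha, depth = V / A = 36.0 mm.

d ≈ 36.0 mm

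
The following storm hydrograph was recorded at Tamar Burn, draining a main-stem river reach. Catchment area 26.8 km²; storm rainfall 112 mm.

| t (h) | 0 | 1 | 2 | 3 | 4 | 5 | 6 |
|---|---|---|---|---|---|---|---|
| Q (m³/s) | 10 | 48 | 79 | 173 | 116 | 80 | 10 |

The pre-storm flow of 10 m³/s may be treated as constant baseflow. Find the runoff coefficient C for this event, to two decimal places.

C ≈ 0.53

ΣQ_DR = 446.0 m³/s; V = ΣQ_DR·Δt = 1.606 × 10^6 m³.
Runoff depth d = V / A = 59.91 mm.
C = d / P = 59.91 / 112 = 0.53.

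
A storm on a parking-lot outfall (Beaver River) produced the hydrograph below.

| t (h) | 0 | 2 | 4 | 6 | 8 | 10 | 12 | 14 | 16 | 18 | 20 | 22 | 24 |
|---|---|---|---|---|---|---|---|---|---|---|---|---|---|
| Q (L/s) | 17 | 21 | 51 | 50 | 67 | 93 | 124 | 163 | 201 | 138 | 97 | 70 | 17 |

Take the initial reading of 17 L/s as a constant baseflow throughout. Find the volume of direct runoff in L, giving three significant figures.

V ≈ 6.39 × 10^6 L

Direct-runoff ordinates (Q − Q_b): 0.0, 4.0, 34.0, 33.0, 50.0, 76.0, 107.0, 146.0, 184.0, 121.0, 80.0, 53.0, 0.0 L/s.
ΣQ_DR = 888.0 L/s.
With Δt = 2 h = 7200 s, V = ΣQ_DR · Δt = 888.0 × 7200 = 6.39 × 10^6 L.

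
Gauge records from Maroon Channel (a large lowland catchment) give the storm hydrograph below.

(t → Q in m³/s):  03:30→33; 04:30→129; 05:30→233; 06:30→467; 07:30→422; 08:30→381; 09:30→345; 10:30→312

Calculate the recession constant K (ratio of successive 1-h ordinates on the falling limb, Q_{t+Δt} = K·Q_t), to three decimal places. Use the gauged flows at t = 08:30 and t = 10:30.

Using the recession-limb readings at t = 08:30 and t = 10:30: Q falls from 381 to 312 m³/s over 2 intervals.
K = (Q₂/Q₁)^(1/2) = (312/381)^(1/2) = 0.905.

K ≈ 0.905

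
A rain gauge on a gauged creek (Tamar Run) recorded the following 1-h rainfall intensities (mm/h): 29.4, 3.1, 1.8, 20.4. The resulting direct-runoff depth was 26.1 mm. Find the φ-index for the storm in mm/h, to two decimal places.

Only the 2 blocks with intensity above φ contribute runoff: 29.4, 20.4 mm/h.
Σ(I−φ)·Δt = d  ⇒  (29.4+20.4 − 2φ)·1 = 26.1
φ = (49.80 − 26.1/1) / 2 = 11.85 mm/h.

φ ≈ 11.85 mm/h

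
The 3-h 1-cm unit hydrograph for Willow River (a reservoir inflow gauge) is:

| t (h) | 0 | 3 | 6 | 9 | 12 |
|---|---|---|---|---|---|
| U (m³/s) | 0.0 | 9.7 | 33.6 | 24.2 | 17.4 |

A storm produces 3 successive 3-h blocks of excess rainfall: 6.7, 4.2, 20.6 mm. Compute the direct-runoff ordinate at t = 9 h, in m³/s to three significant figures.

By discrete convolution, Q_j = Σ (P_i / 10 mm) · U_{j−i}.
At t = 9 h (j=3): Q = (6.7/10)·24.2 + (4.2/10)·33.6 + (20.6/10)·9.7 = 50.3 m³/s.

Q ≈ 50.3 m³/s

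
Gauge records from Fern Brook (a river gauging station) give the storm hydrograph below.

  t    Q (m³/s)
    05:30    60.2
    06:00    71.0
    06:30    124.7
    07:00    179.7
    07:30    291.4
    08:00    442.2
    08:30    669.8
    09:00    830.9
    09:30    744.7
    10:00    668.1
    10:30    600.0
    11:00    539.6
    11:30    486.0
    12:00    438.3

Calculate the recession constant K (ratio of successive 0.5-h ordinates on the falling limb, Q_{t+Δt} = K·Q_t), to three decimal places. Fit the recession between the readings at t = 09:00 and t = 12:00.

K ≈ 0.899

Using the recession-limb readings at t = 09:00 and t = 12:00: Q falls from 830.9 to 438.3 m³/s over 6 intervals.
K = (Q₂/Q₁)^(1/6) = (438.3/830.9)^(1/6) = 0.899.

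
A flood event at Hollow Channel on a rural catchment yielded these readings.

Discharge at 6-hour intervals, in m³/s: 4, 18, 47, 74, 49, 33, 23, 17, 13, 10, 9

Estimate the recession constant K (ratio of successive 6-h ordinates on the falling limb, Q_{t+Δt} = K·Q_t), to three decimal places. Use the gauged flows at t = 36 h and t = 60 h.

K ≈ 0.791

Using the recession-limb readings at t = 36 h and t = 60 h: Q falls from 23 to 9 m³/s over 4 intervals.
K = (Q₂/Q₁)^(1/4) = (9/23)^(1/4) = 0.791.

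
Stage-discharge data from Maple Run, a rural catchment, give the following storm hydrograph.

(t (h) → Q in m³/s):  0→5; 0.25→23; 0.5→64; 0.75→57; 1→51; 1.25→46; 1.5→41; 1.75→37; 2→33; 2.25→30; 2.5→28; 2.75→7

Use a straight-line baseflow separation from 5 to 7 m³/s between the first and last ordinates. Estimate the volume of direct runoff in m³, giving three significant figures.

V ≈ 3.15 × 10^5 m³

Direct-runoff ordinates (Q − Q_b): 0.00, 17.82, 58.64, 51.45, 45.27, 40.09, 34.91, 30.73, 26.55, 23.36, 21.18, 0.00 m³/s.
ΣQ_DR = 350.0 m³/s.
With Δt = 0.25 h = 900 s, V = ΣQ_DR · Δt = 350.0 × 900 = 3.15 × 10^5 m³.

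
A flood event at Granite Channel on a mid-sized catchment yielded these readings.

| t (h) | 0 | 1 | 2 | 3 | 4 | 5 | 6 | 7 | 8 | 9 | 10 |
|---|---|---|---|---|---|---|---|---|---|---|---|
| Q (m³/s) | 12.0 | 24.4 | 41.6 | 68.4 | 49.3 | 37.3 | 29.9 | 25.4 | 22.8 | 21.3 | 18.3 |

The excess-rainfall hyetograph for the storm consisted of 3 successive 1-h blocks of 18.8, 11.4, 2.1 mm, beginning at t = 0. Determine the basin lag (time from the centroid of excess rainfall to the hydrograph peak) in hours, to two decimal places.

Centroid of excess rainfall: t_c = Σ P_i·t̄_i / ΣP_i = 0.9830 h (block centres at 0.5, 1.5, 2.5 h).
Hydrograph peak occurs at t = 3 h, so basin lag t_L = 3 − 0.9830 = 2.02 h.

t_L ≈ 2.02 h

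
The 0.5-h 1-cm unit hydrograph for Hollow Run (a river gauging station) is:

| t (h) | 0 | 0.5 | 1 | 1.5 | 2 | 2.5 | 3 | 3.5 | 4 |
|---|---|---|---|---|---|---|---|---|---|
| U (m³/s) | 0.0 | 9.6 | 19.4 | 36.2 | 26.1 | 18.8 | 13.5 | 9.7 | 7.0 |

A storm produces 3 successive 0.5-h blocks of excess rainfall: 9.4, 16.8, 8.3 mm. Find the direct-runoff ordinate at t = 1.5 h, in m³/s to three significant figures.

Q ≈ 74.6 m³/s

By discrete convolution, Q_j = Σ (P_i / 10 mm) · U_{j−i}.
At t = 1.5 h (j=3): Q = (9.4/10)·36.2 + (16.8/10)·19.4 + (8.3/10)·9.6 = 74.6 m³/s.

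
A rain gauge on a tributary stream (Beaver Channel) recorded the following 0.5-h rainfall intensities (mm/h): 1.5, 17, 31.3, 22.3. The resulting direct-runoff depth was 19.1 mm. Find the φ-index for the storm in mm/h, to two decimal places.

Only the 3 blocks with intensity above φ contribute runoff: 17, 31.3, 22.3 mm/h.
Σ(I−φ)·Δt = d  ⇒  (17+31.3+22.3 − 3φ)·0.5 = 19.1
φ = (70.60 − 19.1/0.5) / 3 = 10.80 mm/h.

φ ≈ 10.80 mm/h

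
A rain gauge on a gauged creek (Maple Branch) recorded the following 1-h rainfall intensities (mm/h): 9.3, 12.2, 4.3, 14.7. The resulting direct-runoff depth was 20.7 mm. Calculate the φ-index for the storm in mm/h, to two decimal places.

Only the 3 blocks with intensity above φ contribute runoff: 9.3, 12.2, 14.7 mm/h.
Σ(I−φ)·Δt = d  ⇒  (9.3+12.2+14.7 − 3φ)·1 = 20.7
φ = (36.20 − 20.7/1) / 3 = 5.17 mm/h.

φ ≈ 5.17 mm/h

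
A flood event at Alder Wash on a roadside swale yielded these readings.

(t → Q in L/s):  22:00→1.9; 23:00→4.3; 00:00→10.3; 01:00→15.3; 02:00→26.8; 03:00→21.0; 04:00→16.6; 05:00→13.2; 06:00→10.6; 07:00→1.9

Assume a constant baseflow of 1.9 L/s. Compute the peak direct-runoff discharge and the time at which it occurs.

Q_p = 24.9 L/s at t = 02:00

Subtracting baseflow gives direct-runoff ordinates: 0.0, 2.4, 8.4, 13.4, 24.9, 19.1, 14.7, 11.3, 8.7, 0.0 L/s.
The maximum is 24.9 L/s, occurring at the reading for t = 02:00.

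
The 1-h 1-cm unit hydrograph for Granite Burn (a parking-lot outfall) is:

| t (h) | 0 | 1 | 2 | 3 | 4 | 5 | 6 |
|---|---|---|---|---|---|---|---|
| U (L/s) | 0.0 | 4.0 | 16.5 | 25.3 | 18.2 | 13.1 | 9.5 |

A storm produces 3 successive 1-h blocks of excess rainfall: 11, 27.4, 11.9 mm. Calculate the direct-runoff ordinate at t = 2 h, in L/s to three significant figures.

By discrete convolution, Q_j = Σ (P_i / 10 mm) · U_{j−i}.
At t = 2 h (j=2): Q = (11/10)·16.5 + (27.4/10)·4.0 + (11.9/10)·0.0 = 29.1 L/s.

Q ≈ 29.1 L/s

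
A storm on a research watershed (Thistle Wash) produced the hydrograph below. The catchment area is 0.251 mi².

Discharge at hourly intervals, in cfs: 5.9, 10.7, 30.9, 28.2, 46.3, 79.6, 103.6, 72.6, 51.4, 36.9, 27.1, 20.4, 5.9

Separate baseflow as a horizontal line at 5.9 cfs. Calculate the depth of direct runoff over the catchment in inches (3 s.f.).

Direct runoff: 0.0, 4.8, 25.0, 22.3, 40.4, 73.7, 97.7, 66.7, 45.5, 31.0, 21.2, 14.5, 0.0 cfs; ΣQ_DR = 442.8 cfs.
V = ΣQ_DR · Δt = 442.8 × 3600 s = 1.594 × 10^6 ft³.
Over A = 0.251 mi², depth = V / A = 2.73 in.

d ≈ 2.73 in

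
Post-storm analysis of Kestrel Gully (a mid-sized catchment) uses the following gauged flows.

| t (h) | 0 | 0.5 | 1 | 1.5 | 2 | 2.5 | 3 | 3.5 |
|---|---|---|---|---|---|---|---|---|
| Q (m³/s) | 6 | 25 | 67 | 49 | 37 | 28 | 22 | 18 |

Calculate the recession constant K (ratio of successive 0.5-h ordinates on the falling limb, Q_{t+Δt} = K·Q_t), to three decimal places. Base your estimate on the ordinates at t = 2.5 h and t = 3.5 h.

K ≈ 0.802

Using the recession-limb readings at t = 2.5 h and t = 3.5 h: Q falls from 28 to 18 m³/s over 2 intervals.
K = (Q₂/Q₁)^(1/2) = (18/28)^(1/2) = 0.802.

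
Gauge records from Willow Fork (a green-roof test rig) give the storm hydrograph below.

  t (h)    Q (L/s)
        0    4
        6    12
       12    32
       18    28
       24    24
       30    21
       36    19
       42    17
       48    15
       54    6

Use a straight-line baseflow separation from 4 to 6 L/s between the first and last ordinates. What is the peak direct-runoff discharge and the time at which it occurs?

Subtracting baseflow gives direct-runoff ordinates: 0.00, 7.78, 27.56, 23.33, 19.11, 15.89, 13.67, 11.44, 9.22, 0.00 L/s.
The maximum is 27.56 L/s, occurring at the reading for t = 12 h.

Q_p = 27.56 L/s at t = 12 h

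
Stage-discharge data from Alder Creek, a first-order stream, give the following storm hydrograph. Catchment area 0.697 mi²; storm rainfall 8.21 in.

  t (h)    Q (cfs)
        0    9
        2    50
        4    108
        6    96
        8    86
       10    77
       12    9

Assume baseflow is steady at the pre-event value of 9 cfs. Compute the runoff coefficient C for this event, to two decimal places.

C ≈ 0.20

ΣQ_DR = 372.0 cfs; V = ΣQ_DR·Δt = 2.678 × 10^6 ft³.
Runoff depth d = V / A = 1.654 in.
C = d / P = 1.654 / 8.21 = 0.20.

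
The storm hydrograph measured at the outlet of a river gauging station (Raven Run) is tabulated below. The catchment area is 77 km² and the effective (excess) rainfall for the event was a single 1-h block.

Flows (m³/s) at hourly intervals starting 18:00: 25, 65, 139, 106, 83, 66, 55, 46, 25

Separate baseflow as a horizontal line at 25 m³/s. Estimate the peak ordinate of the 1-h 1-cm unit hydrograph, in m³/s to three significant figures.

U_p ≈ 63.3 m³/s

Direct runoff: 0.0, 40.0, 114.0, 81.0, 58.0, 41.0, 30.0, 21.0, 0.0 m³/s; ΣQ_DR = 385.0 m³/s, peak = 114.0 m³/s.
Runoff depth d = ΣQ_DR·Δt / A = 385.0 × 3600 / (77 km²) = 18.00 mm.
The 1-cm UH is the DRH scaled by (10 mm)/d, so U_p = 114.0 × 10/18.00 = 63.3 m³/s.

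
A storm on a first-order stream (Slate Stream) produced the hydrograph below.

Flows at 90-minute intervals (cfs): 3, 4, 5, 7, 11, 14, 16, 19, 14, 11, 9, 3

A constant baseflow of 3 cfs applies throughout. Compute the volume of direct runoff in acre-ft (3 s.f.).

V ≈ 9.92 acre-ft

Direct-runoff ordinates (Q − Q_b): 0.0, 1.0, 2.0, 4.0, 8.0, 11.0, 13.0, 16.0, 11.0, 8.0, 6.0, 0.0 cfs.
ΣQ_DR = 80.00 cfs.
With Δt = 1.5 h = 5400 s, V = ΣQ_DR · Δt = 80.00 × 5400 = 4.32 × 10^5 ft³ = 9.92 acre-ft.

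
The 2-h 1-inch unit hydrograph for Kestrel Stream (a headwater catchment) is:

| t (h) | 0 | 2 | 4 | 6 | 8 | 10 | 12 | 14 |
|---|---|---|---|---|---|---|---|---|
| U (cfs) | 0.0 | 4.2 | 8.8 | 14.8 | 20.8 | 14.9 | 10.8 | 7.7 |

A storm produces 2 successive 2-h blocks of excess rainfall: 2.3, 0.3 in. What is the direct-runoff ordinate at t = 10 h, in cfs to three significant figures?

Q ≈ 40.5 cfs

By discrete convolution, Q_j = Σ (P_i / 1 in) · U_{j−i}.
At t = 10 h (j=5): Q = (2.3/1)·14.9 + (0.3/1)·20.8 = 40.5 cfs.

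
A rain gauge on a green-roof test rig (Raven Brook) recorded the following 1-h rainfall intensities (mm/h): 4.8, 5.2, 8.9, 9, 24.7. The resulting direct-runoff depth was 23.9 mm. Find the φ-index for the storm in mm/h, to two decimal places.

φ ≈ 6.23 mm/h

Only the 3 blocks with intensity above φ contribute runoff: 8.9, 9, 24.7 mm/h.
Σ(I−φ)·Δt = d  ⇒  (8.9+9+24.7 − 3φ)·1 = 23.9
φ = (42.60 − 23.9/1) / 3 = 6.23 mm/h.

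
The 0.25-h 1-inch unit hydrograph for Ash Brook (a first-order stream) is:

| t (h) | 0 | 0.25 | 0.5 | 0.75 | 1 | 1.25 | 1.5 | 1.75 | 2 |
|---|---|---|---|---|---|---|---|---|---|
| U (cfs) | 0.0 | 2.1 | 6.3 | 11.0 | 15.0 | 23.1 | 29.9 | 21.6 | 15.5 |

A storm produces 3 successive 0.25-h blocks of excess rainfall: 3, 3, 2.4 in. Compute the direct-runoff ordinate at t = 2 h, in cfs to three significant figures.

By discrete convolution, Q_j = Σ (P_i / 1 in) · U_{j−i}.
At t = 2 h (j=8): Q = (3/1)·15.5 + (3/1)·21.6 + (2.4/1)·29.9 = 183 cfs.

Q ≈ 183 cfs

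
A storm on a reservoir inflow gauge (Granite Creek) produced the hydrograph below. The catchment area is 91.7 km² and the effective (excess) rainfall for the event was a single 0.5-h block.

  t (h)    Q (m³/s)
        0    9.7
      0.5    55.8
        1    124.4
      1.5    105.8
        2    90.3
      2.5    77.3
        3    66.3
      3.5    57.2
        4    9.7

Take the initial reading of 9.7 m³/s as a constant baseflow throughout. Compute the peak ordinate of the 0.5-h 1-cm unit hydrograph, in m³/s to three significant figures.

Direct runoff: 0.0, 46.1, 114.7, 96.1, 80.6, 67.6, 56.6, 47.5, 0.0 m³/s; ΣQ_DR = 509.2 m³/s, peak = 114.7 m³/s.
Runoff depth d = ΣQ_DR·Δt / A = 509.2 × 1800 / (91.7 km²) = 9.995 mm.
The 1-cm UH is the DRH scaled by (10 mm)/d, so U_p = 114.7 × 10/9.995 = 115 m³/s.

U_p ≈ 115 m³/s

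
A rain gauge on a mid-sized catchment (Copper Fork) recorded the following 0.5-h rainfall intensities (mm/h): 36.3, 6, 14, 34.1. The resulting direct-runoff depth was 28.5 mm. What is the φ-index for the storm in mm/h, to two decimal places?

Only the 3 blocks with intensity above φ contribute runoff: 36.3, 14, 34.1 mm/h.
Σ(I−φ)·Δt = d  ⇒  (36.3+14+34.1 − 3φ)·0.5 = 28.5
φ = (84.40 − 28.5/0.5) / 3 = 9.13 mm/h.

φ ≈ 9.13 mm/h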